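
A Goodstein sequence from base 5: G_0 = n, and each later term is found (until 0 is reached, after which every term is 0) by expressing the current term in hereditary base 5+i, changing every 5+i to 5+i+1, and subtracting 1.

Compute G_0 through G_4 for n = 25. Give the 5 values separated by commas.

25 —HB5→ 5^2 —bump→ 6^2 = 36 —(−1)→ 35
35 —HB6→ 5·6 + 5 —bump→ 5·7 + 5 = 40 —(−1)→ 39
39 —HB7→ 5·7 + 4 —bump→ 5·8 + 4 = 44 —(−1)→ 43
43 —HB8→ 5·8 + 3 —bump→ 5·9 + 3 = 48 —(−1)→ 47

25, 35, 39, 43, 47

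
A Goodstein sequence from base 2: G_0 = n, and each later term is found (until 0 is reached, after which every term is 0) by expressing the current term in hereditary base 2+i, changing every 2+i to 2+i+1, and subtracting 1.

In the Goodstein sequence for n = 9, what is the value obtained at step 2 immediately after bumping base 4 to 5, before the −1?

9 —HB2→ 2^(2 + 1) + 1 —bump→ 3^(3 + 1) + 1 = 82 —(−1)→ 81
81 —HB3→ 3^(3 + 1) —bump→ 4^(4 + 1) = 1024 —(−1)→ 1023
1023 —HB4→ 3·4^4 + 3·4^3 + 3·4^2 + 3·4 + 3 —bump→ 3·5^5 + 3·5^3 + 3·5^2 + 3·5 + 3 = 9843 —(−1)→ 9842

9843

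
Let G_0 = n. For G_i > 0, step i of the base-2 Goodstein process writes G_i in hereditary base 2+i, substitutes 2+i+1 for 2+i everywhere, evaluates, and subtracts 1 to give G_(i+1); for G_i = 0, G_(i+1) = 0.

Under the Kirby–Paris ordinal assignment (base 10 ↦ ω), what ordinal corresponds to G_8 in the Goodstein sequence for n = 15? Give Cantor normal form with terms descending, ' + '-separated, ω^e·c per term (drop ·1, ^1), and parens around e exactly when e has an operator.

ω^(ω + 1) + ω^7·7 + ω^6·7 + ω^5·7 + ω^4·7 + ω^3·7 + ω^2·7 + ω·7 + 5

step 0: 15 = 2^(2 + 1) + 2^2 + 2 + 1; sub 3 for 2: 3^(3 + 1) + 3^3 + 3 + 1; = 112; G_1 = 112−1 = 111
step 1: 111 = 3^(3 + 1) + 3^3 + 3; sub 4 for 3: 4^(4 + 1) + 4^4 + 4; = 1284; G_2 = 1284−1 = 1283
step 2: 1283 = 4^(4 + 1) + 4^4 + 3; sub 5 for 4: 5^(5 + 1) + 5^5 + 3; = 18753; G_3 = 18753−1 = 18752
step 3: 18752 = 5^(5 + 1) + 5^5 + 2; sub 6 for 5: 6^(6 + 1) + 6^6 + 2; = 326594; G_4 = 326594−1 = 326593
step 4: 326593 = 6^(6 + 1) + 6^6 + 1; sub 7 for 6: 7^(7 + 1) + 7^7 + 1; = 6588345; G_5 = 6588345−1 = 6588344
step 5: 6588344 = 7^(7 + 1) + 7^7; sub 8 for 7: 8^(8 + 1) + 8^8; = 150994944; G_6 = 150994944−1 = 150994943
step 6: 150994943 = 8^(8 + 1) + 7·8^7 + 7·8^6 + 7·8^5 + 7·8^4 + 7·8^3 + 7·8^2 + 7·8 + 7; sub 9 for 8: 9^(9 + 1) + 7·9^7 + 7·9^6 + 7·9^5 + 7·9^4 + 7·9^3 + 7·9^2 + 7·9 + 7; = 3524450281; G_7 = 3524450281−1 = 3524450280
step 7: 3524450280 = 9^(9 + 1) + 7·9^7 + 7·9^6 + 7·9^5 + 7·9^4 + 7·9^3 + 7·9^2 + 7·9 + 6; sub 10 for 9: 10^(10 + 1) + 7·10^7 + 7·10^6 + 7·10^5 + 7·10^4 + 7·10^3 + 7·10^2 + 7·10 + 6; = 100077777776; G_8 = 100077777776−1 = 100077777775
step 8: 100077777775 = 10^(10 + 1) + 7·10^7 + 7·10^6 + 7·10^5 + 7·10^4 + 7·10^3 + 7·10^2 + 7·10 + 5; sub 11 for 10: 11^(11 + 1) + 7·11^7 + 7·11^6 + 7·11^5 + 7·11^4 + 7·11^3 + 7·11^2 + 7·11 + 5; = 3138578427935; G_9 = 3138578427935−1 = 3138578427934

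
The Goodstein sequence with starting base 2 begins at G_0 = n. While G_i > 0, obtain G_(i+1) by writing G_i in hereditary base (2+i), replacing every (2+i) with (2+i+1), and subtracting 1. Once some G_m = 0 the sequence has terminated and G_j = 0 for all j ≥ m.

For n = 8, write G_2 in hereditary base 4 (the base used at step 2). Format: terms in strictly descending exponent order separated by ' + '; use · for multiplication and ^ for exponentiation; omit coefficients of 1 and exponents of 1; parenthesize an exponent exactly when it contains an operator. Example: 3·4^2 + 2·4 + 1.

[0] 8 ≡ 2^(2 + 1) (base 2). Lift 3: 81. −1: 80.
[1] 80 ≡ 2·3^3 + 2·3^2 + 2·3 + 2 (base 3). Lift 4: 554. −1: 553.
[2] 553 ≡ 2·4^4 + 2·4^2 + 2·4 + 1 (base 4). Lift 5: 6311. −1: 6310.

2·4^4 + 2·4^2 + 2·4 + 1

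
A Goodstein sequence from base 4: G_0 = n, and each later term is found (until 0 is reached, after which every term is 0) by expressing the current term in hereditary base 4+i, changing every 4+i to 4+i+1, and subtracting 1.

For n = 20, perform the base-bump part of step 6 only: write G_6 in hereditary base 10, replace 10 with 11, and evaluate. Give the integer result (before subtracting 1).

108

step 0: 20 = 4^2 + 4; sub 5 for 4: 5^2 + 5; = 30; G_1 = 30−1 = 29
step 1: 29 = 5^2 + 4; sub 6 for 5: 6^2 + 4; = 40; G_2 = 40−1 = 39
step 2: 39 = 6^2 + 3; sub 7 for 6: 7^2 + 3; = 52; G_3 = 52−1 = 51
step 3: 51 = 7^2 + 2; sub 8 for 7: 8^2 + 2; = 66; G_4 = 66−1 = 65
step 4: 65 = 8^2 + 1; sub 9 for 8: 9^2 + 1; = 82; G_5 = 82−1 = 81
step 5: 81 = 9^2; sub 10 for 9: 10^2; = 100; G_6 = 100−1 = 99
step 6: 99 = 9·10 + 9; sub 11 for 10: 9·11 + 9; = 108; G_7 = 108−1 = 107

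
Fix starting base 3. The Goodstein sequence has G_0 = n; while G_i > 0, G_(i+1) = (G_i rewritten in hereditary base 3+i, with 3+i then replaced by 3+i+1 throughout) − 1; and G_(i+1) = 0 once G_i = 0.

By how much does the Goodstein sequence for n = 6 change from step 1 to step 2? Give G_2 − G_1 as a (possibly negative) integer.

[0] 6 ≡ 2·3 (base 3). Lift 4: 8. −1: 7.
[1] 7 ≡ 4 + 3 (base 4). Lift 5: 8. −1: 7.

0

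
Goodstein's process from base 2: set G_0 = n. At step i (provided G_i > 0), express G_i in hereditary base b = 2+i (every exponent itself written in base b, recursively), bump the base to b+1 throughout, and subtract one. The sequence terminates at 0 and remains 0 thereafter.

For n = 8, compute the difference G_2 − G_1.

base 2: 8 = 2^(2 + 1); at 3: 3^(3 + 1) = 81; next = 80
base 3: 80 = 2·3^3 + 2·3^2 + 2·3 + 2; at 4: 2·4^4 + 2·4^2 + 2·4 + 2 = 554; next = 553

473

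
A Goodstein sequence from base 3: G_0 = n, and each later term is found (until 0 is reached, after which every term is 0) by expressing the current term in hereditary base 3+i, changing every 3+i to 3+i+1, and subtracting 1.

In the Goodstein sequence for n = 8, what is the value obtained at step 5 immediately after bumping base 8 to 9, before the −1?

base 3: 8 = 2·3 + 2; at 4: 2·4 + 2 = 10; next = 9
base 4: 9 = 2·4 + 1; at 5: 2·5 + 1 = 11; next = 10
base 5: 10 = 2·5; at 6: 2·6 = 12; next = 11
base 6: 11 = 6 + 5; at 7: 7 + 5 = 12; next = 11
base 7: 11 = 7 + 4; at 8: 8 + 4 = 12; next = 11

12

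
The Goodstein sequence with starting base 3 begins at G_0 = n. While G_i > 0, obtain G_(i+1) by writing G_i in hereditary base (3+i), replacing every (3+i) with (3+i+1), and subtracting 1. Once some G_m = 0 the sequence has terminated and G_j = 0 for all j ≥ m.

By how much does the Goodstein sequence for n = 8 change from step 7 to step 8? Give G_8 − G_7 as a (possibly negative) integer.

0

8 —HB3→ 2·3 + 2 —bump→ 2·4 + 2 = 10 —(−1)→ 9
9 —HB4→ 2·4 + 1 —bump→ 2·5 + 1 = 11 —(−1)→ 10
10 —HB5→ 2·5 —bump→ 2·6 = 12 —(−1)→ 11
11 —HB6→ 6 + 5 —bump→ 7 + 5 = 12 —(−1)→ 11
11 —HB7→ 7 + 4 —bump→ 8 + 4 = 12 —(−1)→ 11
11 —HB8→ 8 + 3 —bump→ 9 + 3 = 12 —(−1)→ 11
11 —HB9→ 9 + 2 —bump→ 10 + 2 = 12 —(−1)→ 11
11 —HB10→ 10 + 1 —bump→ 11 + 1 = 12 —(−1)→ 11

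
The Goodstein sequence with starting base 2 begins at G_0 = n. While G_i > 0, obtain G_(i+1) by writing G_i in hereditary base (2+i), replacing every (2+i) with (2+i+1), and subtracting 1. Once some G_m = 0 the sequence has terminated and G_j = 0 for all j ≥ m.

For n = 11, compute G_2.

11 —HB2→ 2^(2 + 1) + 2 + 1 —bump→ 3^(3 + 1) + 3 + 1 = 85 —(−1)→ 84
84 —HB3→ 3^(3 + 1) + 3 —bump→ 4^(4 + 1) + 4 = 1028 —(−1)→ 1027

1027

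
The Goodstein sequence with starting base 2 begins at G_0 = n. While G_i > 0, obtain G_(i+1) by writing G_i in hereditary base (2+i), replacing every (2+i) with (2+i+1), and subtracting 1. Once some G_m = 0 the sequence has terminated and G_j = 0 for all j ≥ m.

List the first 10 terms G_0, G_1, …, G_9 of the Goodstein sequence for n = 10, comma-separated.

10, 83, 1025, 15625, 279935, 4215754, 84073323, 1937434592, 50000555551, 1426559238830

[0] 10 ≡ 2^(2 + 1) + 2 (base 2). Lift 3: 84. −1: 83.
[1] 83 ≡ 3^(3 + 1) + 2 (base 3). Lift 4: 1026. −1: 1025.
[2] 1025 ≡ 4^(4 + 1) + 1 (base 4). Lift 5: 15626. −1: 15625.
[3] 15625 ≡ 5^(5 + 1) (base 5). Lift 6: 279936. −1: 279935.
[4] 279935 ≡ 5·6^6 + 5·6^5 + 5·6^4 + 5·6^3 + 5·6^2 + 5·6 + 5 (base 6). Lift 7: 4215755. −1: 4215754.
[5] 4215754 ≡ 5·7^7 + 5·7^5 + 5·7^4 + 5·7^3 + 5·7^2 + 5·7 + 4 (base 7). Lift 8: 84073324. −1: 84073323.
[6] 84073323 ≡ 5·8^8 + 5·8^5 + 5·8^4 + 5·8^3 + 5·8^2 + 5·8 + 3 (base 8). Lift 9: 1937434593. −1: 1937434592.
[7] 1937434592 ≡ 5·9^9 + 5·9^5 + 5·9^4 + 5·9^3 + 5·9^2 + 5·9 + 2 (base 9). Lift 10: 50000555552. −1: 50000555551.
[8] 50000555551 ≡ 5·10^10 + 5·10^5 + 5·10^4 + 5·10^3 + 5·10^2 + 5·10 + 1 (base 10). Lift 11: 1426559238831. −1: 1426559238830.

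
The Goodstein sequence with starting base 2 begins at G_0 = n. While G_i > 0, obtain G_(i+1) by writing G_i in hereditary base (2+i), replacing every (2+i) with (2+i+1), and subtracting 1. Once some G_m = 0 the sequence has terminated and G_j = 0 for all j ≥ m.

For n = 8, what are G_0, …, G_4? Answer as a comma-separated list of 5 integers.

8, 80, 553, 6310, 93395

base 2: 8 = 2^(2 + 1); at 3: 3^(3 + 1) = 81; next = 80
base 3: 80 = 2·3^3 + 2·3^2 + 2·3 + 2; at 4: 2·4^4 + 2·4^2 + 2·4 + 2 = 554; next = 553
base 4: 553 = 2·4^4 + 2·4^2 + 2·4 + 1; at 5: 2·5^5 + 2·5^2 + 2·5 + 1 = 6311; next = 6310
base 5: 6310 = 2·5^5 + 2·5^2 + 2·5; at 6: 2·6^6 + 2·6^2 + 2·6 = 93396; next = 93395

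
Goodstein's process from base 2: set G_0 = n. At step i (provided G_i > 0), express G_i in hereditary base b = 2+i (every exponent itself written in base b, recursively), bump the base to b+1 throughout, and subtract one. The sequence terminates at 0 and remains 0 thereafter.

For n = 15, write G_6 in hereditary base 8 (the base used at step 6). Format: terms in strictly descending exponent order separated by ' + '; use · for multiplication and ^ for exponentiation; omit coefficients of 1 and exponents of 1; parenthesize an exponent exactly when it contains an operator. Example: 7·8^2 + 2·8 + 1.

G_0 = 15. HB_2(15) = 2^(2 + 1) + 2^2 + 2 + 1. Bump = 112. G_1 = 111.
G_1 = 111. HB_3(111) = 3^(3 + 1) + 3^3 + 3. Bump = 1284. G_2 = 1283.
G_2 = 1283. HB_4(1283) = 4^(4 + 1) + 4^4 + 3. Bump = 18753. G_3 = 18752.
G_3 = 18752. HB_5(18752) = 5^(5 + 1) + 5^5 + 2. Bump = 326594. G_4 = 326593.
G_4 = 326593. HB_6(326593) = 6^(6 + 1) + 6^6 + 1. Bump = 6588345. G_5 = 6588344.
G_5 = 6588344. HB_7(6588344) = 7^(7 + 1) + 7^7. Bump = 150994944. G_6 = 150994943.
G_6 = 150994943. HB_8(150994943) = 8^(8 + 1) + 7·8^7 + 7·8^6 + 7·8^5 + 7·8^4 + 7·8^3 + 7·8^2 + 7·8 + 7. Bump = 3524450281. G_7 = 3524450280.

8^(8 + 1) + 7·8^7 + 7·8^6 + 7·8^5 + 7·8^4 + 7·8^3 + 7·8^2 + 7·8 + 7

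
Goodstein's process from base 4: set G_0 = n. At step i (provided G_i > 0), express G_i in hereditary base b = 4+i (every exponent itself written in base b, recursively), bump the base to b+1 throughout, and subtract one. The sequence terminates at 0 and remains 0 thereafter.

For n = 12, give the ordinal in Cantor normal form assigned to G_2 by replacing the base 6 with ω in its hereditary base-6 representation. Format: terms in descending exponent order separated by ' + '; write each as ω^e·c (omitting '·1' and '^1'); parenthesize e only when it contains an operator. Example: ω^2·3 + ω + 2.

base 4: 12 = 3·4; at 5: 3·5 = 15; next = 14
base 5: 14 = 2·5 + 4; at 6: 2·6 + 4 = 16; next = 15
base 6: 15 = 2·6 + 3; at 7: 2·7 + 3 = 17; next = 16

ω·2 + 3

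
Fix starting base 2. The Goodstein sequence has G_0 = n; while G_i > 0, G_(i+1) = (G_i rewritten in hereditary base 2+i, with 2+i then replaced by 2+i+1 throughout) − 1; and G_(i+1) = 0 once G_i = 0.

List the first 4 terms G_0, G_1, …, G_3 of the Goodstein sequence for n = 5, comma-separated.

5, 27, 255, 467

step 0: 5 = 2^2 + 1; sub 3 for 2: 3^3 + 1; = 28; G_1 = 28−1 = 27
step 1: 27 = 3^3; sub 4 for 3: 4^4; = 256; G_2 = 256−1 = 255
step 2: 255 = 3·4^3 + 3·4^2 + 3·4 + 3; sub 5 for 4: 3·5^3 + 3·5^2 + 3·5 + 3; = 468; G_3 = 468−1 = 467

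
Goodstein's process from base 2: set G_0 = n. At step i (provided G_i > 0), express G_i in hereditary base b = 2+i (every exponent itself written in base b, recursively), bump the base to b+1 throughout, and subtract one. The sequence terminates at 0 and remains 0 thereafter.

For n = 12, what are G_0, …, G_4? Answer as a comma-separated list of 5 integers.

12, 107, 1065, 15685, 280019

step 0: 12 = 2^(2 + 1) + 2^2; sub 3 for 2: 3^(3 + 1) + 3^3; = 108; G_1 = 108−1 = 107
step 1: 107 = 3^(3 + 1) + 2·3^2 + 2·3 + 2; sub 4 for 3: 4^(4 + 1) + 2·4^2 + 2·4 + 2; = 1066; G_2 = 1066−1 = 1065
step 2: 1065 = 4^(4 + 1) + 2·4^2 + 2·4 + 1; sub 5 for 4: 5^(5 + 1) + 2·5^2 + 2·5 + 1; = 15686; G_3 = 15686−1 = 15685
step 3: 15685 = 5^(5 + 1) + 2·5^2 + 2·5; sub 6 for 5: 6^(6 + 1) + 2·6^2 + 2·6; = 280020; G_4 = 280020−1 = 280019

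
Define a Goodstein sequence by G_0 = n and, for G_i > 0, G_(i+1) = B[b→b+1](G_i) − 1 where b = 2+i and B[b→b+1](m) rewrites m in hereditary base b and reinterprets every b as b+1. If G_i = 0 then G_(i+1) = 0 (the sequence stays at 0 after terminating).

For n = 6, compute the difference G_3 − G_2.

2868

(0) 6|_2 = 2^2 + 2 ↦ 3^3 + 3|_3 = 30 ⇒ 29
(1) 29|_3 = 3^3 + 2 ↦ 4^4 + 2|_4 = 258 ⇒ 257
(2) 257|_4 = 4^4 + 1 ↦ 5^5 + 1|_5 = 3126 ⇒ 3125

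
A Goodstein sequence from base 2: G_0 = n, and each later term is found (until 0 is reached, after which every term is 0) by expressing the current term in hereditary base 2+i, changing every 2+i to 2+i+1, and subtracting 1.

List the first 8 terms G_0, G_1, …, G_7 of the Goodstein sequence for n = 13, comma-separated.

13, 108, 1279, 16092, 280711, 5765998, 134219479, 3486786855

(0) 13|_2 = 2^(2 + 1) + 2^2 + 1 ↦ 3^(3 + 1) + 3^3 + 1|_3 = 109 ⇒ 108
(1) 108|_3 = 3^(3 + 1) + 3^3 ↦ 4^(4 + 1) + 4^4|_4 = 1280 ⇒ 1279
(2) 1279|_4 = 4^(4 + 1) + 3·4^3 + 3·4^2 + 3·4 + 3 ↦ 5^(5 + 1) + 3·5^3 + 3·5^2 + 3·5 + 3|_5 = 16093 ⇒ 16092
(3) 16092|_5 = 5^(5 + 1) + 3·5^3 + 3·5^2 + 3·5 + 2 ↦ 6^(6 + 1) + 3·6^3 + 3·6^2 + 3·6 + 2|_6 = 280712 ⇒ 280711
(4) 280711|_6 = 6^(6 + 1) + 3·6^3 + 3·6^2 + 3·6 + 1 ↦ 7^(7 + 1) + 3·7^3 + 3·7^2 + 3·7 + 1|_7 = 5765999 ⇒ 5765998
(5) 5765998|_7 = 7^(7 + 1) + 3·7^3 + 3·7^2 + 3·7 ↦ 8^(8 + 1) + 3·8^3 + 3·8^2 + 3·8|_8 = 134219480 ⇒ 134219479
(6) 134219479|_8 = 8^(8 + 1) + 3·8^3 + 3·8^2 + 2·8 + 7 ↦ 9^(9 + 1) + 3·9^3 + 3·9^2 + 2·9 + 7|_9 = 3486786856 ⇒ 3486786855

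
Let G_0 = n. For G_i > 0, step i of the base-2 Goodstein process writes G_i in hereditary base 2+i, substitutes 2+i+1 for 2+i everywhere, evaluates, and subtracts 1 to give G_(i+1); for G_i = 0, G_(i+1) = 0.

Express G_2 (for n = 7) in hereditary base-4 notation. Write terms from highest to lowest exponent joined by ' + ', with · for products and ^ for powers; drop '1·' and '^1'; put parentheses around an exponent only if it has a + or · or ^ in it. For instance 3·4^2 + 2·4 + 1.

(0) 7|_2 = 2^2 + 2 + 1 ↦ 3^3 + 3 + 1|_3 = 31 ⇒ 30
(1) 30|_3 = 3^3 + 3 ↦ 4^4 + 4|_4 = 260 ⇒ 259
(2) 259|_4 = 4^4 + 3 ↦ 5^5 + 3|_5 = 3128 ⇒ 3127

4^4 + 3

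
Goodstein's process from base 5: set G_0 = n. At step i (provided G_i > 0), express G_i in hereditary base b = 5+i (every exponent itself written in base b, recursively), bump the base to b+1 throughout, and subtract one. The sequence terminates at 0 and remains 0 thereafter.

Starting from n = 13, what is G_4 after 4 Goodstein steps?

17

[0] 13 ≡ 2·5 + 3 (base 5). Lift 6: 15. −1: 14.
[1] 14 ≡ 2·6 + 2 (base 6). Lift 7: 16. −1: 15.
[2] 15 ≡ 2·7 + 1 (base 7). Lift 8: 17. −1: 16.
[3] 16 ≡ 2·8 (base 8). Lift 9: 18. −1: 17.
[4] 17 ≡ 9 + 8 (base 9). Lift 10: 18. −1: 17.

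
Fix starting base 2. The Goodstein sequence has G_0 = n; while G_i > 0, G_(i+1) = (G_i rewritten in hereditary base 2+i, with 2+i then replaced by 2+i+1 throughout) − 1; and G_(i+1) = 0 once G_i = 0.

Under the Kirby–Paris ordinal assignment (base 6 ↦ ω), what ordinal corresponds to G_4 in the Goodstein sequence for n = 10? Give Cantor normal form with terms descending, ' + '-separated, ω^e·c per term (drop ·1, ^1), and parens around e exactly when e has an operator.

step 0: 10 = 2^(2 + 1) + 2; sub 3 for 2: 3^(3 + 1) + 3; = 84; G_1 = 84−1 = 83
step 1: 83 = 3^(3 + 1) + 2; sub 4 for 3: 4^(4 + 1) + 2; = 1026; G_2 = 1026−1 = 1025
step 2: 1025 = 4^(4 + 1) + 1; sub 5 for 4: 5^(5 + 1) + 1; = 15626; G_3 = 15626−1 = 15625
step 3: 15625 = 5^(5 + 1); sub 6 for 5: 6^(6 + 1); = 279936; G_4 = 279936−1 = 279935
step 4: 279935 = 5·6^6 + 5·6^5 + 5·6^4 + 5·6^3 + 5·6^2 + 5·6 + 5; sub 7 for 6: 5·7^7 + 5·7^5 + 5·7^4 + 5·7^3 + 5·7^2 + 5·7 + 5; = 4215755; G_5 = 4215755−1 = 4215754

ω^ω·5 + ω^5·5 + ω^4·5 + ω^3·5 + ω^2·5 + ω·5 + 5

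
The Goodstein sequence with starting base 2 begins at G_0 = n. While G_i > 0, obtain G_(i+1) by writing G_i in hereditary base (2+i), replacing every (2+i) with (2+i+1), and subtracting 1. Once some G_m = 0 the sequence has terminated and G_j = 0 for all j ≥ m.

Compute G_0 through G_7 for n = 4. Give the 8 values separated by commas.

4, 26, 41, 60, 83, 109, 139, 173

base 2: 4 = 2^2; at 3: 3^3 = 27; next = 26
base 3: 26 = 2·3^2 + 2·3 + 2; at 4: 2·4^2 + 2·4 + 2 = 42; next = 41
base 4: 41 = 2·4^2 + 2·4 + 1; at 5: 2·5^2 + 2·5 + 1 = 61; next = 60
base 5: 60 = 2·5^2 + 2·5; at 6: 2·6^2 + 2·6 = 84; next = 83
base 6: 83 = 2·6^2 + 6 + 5; at 7: 2·7^2 + 7 + 5 = 110; next = 109
base 7: 109 = 2·7^2 + 7 + 4; at 8: 2·8^2 + 8 + 4 = 140; next = 139
base 8: 139 = 2·8^2 + 8 + 3; at 9: 2·9^2 + 9 + 3 = 174; next = 173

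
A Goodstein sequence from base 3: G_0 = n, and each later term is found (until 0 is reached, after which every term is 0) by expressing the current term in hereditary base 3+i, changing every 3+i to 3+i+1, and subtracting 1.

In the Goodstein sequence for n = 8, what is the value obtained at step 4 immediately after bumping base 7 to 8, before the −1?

12

(0) 8|_3 = 2·3 + 2 ↦ 2·4 + 2|_4 = 10 ⇒ 9
(1) 9|_4 = 2·4 + 1 ↦ 2·5 + 1|_5 = 11 ⇒ 10
(2) 10|_5 = 2·5 ↦ 2·6|_6 = 12 ⇒ 11
(3) 11|_6 = 6 + 5 ↦ 7 + 5|_7 = 12 ⇒ 11
(4) 11|_7 = 7 + 4 ↦ 8 + 4|_8 = 12 ⇒ 11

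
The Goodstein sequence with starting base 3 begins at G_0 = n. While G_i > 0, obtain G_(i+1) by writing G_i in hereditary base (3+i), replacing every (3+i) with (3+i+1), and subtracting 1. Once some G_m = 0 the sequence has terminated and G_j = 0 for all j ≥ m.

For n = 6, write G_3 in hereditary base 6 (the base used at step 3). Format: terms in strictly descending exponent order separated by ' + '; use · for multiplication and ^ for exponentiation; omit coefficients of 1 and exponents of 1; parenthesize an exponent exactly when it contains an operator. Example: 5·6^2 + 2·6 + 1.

base 3: 6 = 2·3; at 4: 2·4 = 8; next = 7
base 4: 7 = 4 + 3; at 5: 5 + 3 = 8; next = 7
base 5: 7 = 5 + 2; at 6: 6 + 2 = 8; next = 7

6 + 1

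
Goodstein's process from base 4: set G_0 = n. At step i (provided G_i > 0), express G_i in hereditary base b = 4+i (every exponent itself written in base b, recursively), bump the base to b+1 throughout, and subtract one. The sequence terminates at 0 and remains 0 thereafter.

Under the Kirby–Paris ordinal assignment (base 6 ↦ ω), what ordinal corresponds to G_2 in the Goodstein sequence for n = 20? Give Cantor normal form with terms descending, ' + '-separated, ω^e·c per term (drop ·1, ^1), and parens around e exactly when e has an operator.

G_0 = 20. HB_4(20) = 4^2 + 4. Bump = 30. G_1 = 29.
G_1 = 29. HB_5(29) = 5^2 + 4. Bump = 40. G_2 = 39.
G_2 = 39. HB_6(39) = 6^2 + 3. Bump = 52. G_3 = 51.

ω^2 + 3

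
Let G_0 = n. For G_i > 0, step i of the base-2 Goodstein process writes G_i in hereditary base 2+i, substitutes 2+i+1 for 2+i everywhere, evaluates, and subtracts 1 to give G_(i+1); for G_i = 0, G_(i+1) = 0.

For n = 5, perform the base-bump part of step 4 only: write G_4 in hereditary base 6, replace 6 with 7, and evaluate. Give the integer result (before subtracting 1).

1198

G_0=5  [base 2] 2^2 + 1  →[2↦3]→  3^3 + 1 = 28  −1 ⇒ G_1=27
G_1=27  [base 3] 3^3  →[3↦4]→  4^4 = 256  −1 ⇒ G_2=255
G_2=255  [base 4] 3·4^3 + 3·4^2 + 3·4 + 3  →[4↦5]→  3·5^3 + 3·5^2 + 3·5 + 3 = 468  −1 ⇒ G_3=467
G_3=467  [base 5] 3·5^3 + 3·5^2 + 3·5 + 2  →[5↦6]→  3·6^3 + 3·6^2 + 3·6 + 2 = 776  −1 ⇒ G_4=775
G_4=775  [base 6] 3·6^3 + 3·6^2 + 3·6 + 1  →[6↦7]→  3·7^3 + 3·7^2 + 3·7 + 1 = 1198  −1 ⇒ G_5=1197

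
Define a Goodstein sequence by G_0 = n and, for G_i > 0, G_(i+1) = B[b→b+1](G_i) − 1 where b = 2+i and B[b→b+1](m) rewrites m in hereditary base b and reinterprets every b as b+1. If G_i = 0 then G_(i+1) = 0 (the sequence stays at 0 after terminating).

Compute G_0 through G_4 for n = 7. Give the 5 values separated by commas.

base 2: 7 = 2^2 + 2 + 1; at 3: 3^3 + 3 + 1 = 31; next = 30
base 3: 30 = 3^3 + 3; at 4: 4^4 + 4 = 260; next = 259
base 4: 259 = 4^4 + 3; at 5: 5^5 + 3 = 3128; next = 3127
base 5: 3127 = 5^5 + 2; at 6: 6^6 + 2 = 46658; next = 46657

7, 30, 259, 3127, 46657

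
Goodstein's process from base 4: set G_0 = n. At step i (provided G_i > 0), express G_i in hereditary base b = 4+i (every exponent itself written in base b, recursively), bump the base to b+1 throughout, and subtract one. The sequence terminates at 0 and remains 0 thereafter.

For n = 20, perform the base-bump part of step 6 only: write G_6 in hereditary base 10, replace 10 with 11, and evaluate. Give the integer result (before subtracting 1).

G_0 = 20. HB_4(20) = 4^2 + 4. Bump = 30. G_1 = 29.
G_1 = 29. HB_5(29) = 5^2 + 4. Bump = 40. G_2 = 39.
G_2 = 39. HB_6(39) = 6^2 + 3. Bump = 52. G_3 = 51.
G_3 = 51. HB_7(51) = 7^2 + 2. Bump = 66. G_4 = 65.
G_4 = 65. HB_8(65) = 8^2 + 1. Bump = 82. G_5 = 81.
G_5 = 81. HB_9(81) = 9^2. Bump = 100. G_6 = 99.
G_6 = 99. HB_10(99) = 9·10 + 9. Bump = 108. G_7 = 107.

108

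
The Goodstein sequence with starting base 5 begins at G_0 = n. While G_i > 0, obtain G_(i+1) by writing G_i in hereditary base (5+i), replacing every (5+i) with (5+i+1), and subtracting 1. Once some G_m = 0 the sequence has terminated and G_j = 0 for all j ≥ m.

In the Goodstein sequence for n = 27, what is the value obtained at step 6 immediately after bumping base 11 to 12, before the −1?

G_0 = 27. HB_5(27) = 5^2 + 2. Bump = 38. G_1 = 37.
G_1 = 37. HB_6(37) = 6^2 + 1. Bump = 50. G_2 = 49.
G_2 = 49. HB_7(49) = 7^2. Bump = 64. G_3 = 63.
G_3 = 63. HB_8(63) = 7·8 + 7. Bump = 70. G_4 = 69.
G_4 = 69. HB_9(69) = 7·9 + 6. Bump = 76. G_5 = 75.
G_5 = 75. HB_10(75) = 7·10 + 5. Bump = 82. G_6 = 81.
G_6 = 81. HB_11(81) = 7·11 + 4. Bump = 88. G_7 = 87.

88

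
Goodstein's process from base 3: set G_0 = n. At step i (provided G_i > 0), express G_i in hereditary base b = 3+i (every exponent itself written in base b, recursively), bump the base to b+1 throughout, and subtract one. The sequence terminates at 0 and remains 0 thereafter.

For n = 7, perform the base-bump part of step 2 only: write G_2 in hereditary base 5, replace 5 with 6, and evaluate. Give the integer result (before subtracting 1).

10

G_0 = 7. HB_3(7) = 2·3 + 1. Bump = 9. G_1 = 8.
G_1 = 8. HB_4(8) = 2·4. Bump = 10. G_2 = 9.
G_2 = 9. HB_5(9) = 5 + 4. Bump = 10. G_3 = 9.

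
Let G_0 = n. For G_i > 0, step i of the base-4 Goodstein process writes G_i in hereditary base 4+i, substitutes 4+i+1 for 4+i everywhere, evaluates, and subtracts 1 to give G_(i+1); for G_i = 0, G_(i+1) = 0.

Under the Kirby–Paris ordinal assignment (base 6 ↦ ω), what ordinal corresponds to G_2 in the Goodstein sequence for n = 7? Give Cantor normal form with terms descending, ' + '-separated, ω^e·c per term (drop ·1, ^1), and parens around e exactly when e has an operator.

base 4: 7 = 4 + 3; at 5: 5 + 3 = 8; next = 7
base 5: 7 = 5 + 2; at 6: 6 + 2 = 8; next = 7

ω + 1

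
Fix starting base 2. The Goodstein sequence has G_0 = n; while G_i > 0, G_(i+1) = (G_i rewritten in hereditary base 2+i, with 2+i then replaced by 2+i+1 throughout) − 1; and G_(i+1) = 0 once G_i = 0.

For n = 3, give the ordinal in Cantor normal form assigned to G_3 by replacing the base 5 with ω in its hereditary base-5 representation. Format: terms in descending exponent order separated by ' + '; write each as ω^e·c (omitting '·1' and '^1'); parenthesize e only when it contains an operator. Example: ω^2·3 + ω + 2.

2

[0] 3 ≡ 2 + 1 (base 2). Lift 3: 4. −1: 3.
[1] 3 ≡ 3 (base 3). Lift 4: 4. −1: 3.
[2] 3 ≡ 3 (base 4). Lift 5: 3. −1: 2.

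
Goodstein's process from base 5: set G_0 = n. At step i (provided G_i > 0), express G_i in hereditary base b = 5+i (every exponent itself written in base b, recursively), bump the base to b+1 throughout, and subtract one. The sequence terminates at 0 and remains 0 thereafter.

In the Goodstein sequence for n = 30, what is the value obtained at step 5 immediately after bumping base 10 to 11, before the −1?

G_0 = 30. HB_5(30) = 5^2 + 5. Bump = 42. G_1 = 41.
G_1 = 41. HB_6(41) = 6^2 + 5. Bump = 54. G_2 = 53.
G_2 = 53. HB_7(53) = 7^2 + 4. Bump = 68. G_3 = 67.
G_3 = 67. HB_8(67) = 8^2 + 3. Bump = 84. G_4 = 83.
G_4 = 83. HB_9(83) = 9^2 + 2. Bump = 102. G_5 = 101.

122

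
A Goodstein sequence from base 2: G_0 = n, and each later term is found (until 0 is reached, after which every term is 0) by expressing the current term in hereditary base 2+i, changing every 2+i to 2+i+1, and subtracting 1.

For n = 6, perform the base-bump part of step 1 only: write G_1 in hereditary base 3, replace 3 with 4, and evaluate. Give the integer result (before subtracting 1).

(0) 6|_2 = 2^2 + 2 ↦ 3^3 + 3|_3 = 30 ⇒ 29
(1) 29|_3 = 3^3 + 2 ↦ 4^4 + 2|_4 = 258 ⇒ 257

258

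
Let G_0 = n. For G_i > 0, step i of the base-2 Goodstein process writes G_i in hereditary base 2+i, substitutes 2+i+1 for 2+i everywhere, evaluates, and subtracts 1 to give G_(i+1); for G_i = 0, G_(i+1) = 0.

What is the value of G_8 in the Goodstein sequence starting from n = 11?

(0) 11|_2 = 2^(2 + 1) + 2 + 1 ↦ 3^(3 + 1) + 3 + 1|_3 = 85 ⇒ 84
(1) 84|_3 = 3^(3 + 1) + 3 ↦ 4^(4 + 1) + 4|_4 = 1028 ⇒ 1027
(2) 1027|_4 = 4^(4 + 1) + 3 ↦ 5^(5 + 1) + 3|_5 = 15628 ⇒ 15627
(3) 15627|_5 = 5^(5 + 1) + 2 ↦ 6^(6 + 1) + 2|_6 = 279938 ⇒ 279937
(4) 279937|_6 = 6^(6 + 1) + 1 ↦ 7^(7 + 1) + 1|_7 = 5764802 ⇒ 5764801
(5) 5764801|_7 = 7^(7 + 1) ↦ 8^(8 + 1)|_8 = 134217728 ⇒ 134217727
(6) 134217727|_8 = 7·8^8 + 7·8^7 + 7·8^6 + 7·8^5 + 7·8^4 + 7·8^3 + 7·8^2 + 7·8 + 7 ↦ 7·9^9 + 7·9^7 + 7·9^6 + 7·9^5 + 7·9^4 + 7·9^3 + 7·9^2 + 7·9 + 7|_9 = 2749609303 ⇒ 2749609302
(7) 2749609302|_9 = 7·9^9 + 7·9^7 + 7·9^6 + 7·9^5 + 7·9^4 + 7·9^3 + 7·9^2 + 7·9 + 6 ↦ 7·10^10 + 7·10^7 + 7·10^6 + 7·10^5 + 7·10^4 + 7·10^3 + 7·10^2 + 7·10 + 6|_10 = 70077777776 ⇒ 70077777775

70077777775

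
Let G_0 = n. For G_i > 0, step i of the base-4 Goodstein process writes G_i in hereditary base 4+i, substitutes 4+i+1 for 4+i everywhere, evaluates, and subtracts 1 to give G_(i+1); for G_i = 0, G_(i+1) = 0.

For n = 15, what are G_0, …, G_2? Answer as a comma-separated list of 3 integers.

(0) 15|_4 = 3·4 + 3 ↦ 3·5 + 3|_5 = 18 ⇒ 17
(1) 17|_5 = 3·5 + 2 ↦ 3·6 + 2|_6 = 20 ⇒ 19

15, 17, 19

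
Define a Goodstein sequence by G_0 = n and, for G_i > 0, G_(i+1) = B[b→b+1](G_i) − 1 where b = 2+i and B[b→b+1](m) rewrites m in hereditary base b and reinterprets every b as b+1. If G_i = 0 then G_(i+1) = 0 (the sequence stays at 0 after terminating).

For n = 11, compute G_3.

15627

G_0 = 11. HB_2(11) = 2^(2 + 1) + 2 + 1. Bump = 85. G_1 = 84.
G_1 = 84. HB_3(84) = 3^(3 + 1) + 3. Bump = 1028. G_2 = 1027.
G_2 = 1027. HB_4(1027) = 4^(4 + 1) + 3. Bump = 15628. G_3 = 15627.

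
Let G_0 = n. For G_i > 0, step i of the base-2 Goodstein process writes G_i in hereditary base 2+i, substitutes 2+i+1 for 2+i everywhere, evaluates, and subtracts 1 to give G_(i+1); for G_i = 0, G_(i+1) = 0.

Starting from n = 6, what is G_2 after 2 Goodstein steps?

G_0=6  [base 2] 2^2 + 2  →[2↦3]→  3^3 + 3 = 30  −1 ⇒ G_1=29
G_1=29  [base 3] 3^3 + 2  →[3↦4]→  4^4 + 2 = 258  −1 ⇒ G_2=257
G_2=257  [base 4] 4^4 + 1  →[4↦5]→  5^5 + 1 = 3126  −1 ⇒ G_3=3125

257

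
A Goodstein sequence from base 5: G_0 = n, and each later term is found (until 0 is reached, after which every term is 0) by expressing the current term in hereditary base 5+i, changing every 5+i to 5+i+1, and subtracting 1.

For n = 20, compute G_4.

i=0: 20 = 4·5 (b=5); 5→6: 4·6 = 24; 24−1 = 23
i=1: 23 = 3·6 + 5 (b=6); 6→7: 3·7 + 5 = 26; 26−1 = 25
i=2: 25 = 3·7 + 4 (b=7); 7→8: 3·8 + 4 = 28; 28−1 = 27
i=3: 27 = 3·8 + 3 (b=8); 8→9: 3·9 + 3 = 30; 30−1 = 29

29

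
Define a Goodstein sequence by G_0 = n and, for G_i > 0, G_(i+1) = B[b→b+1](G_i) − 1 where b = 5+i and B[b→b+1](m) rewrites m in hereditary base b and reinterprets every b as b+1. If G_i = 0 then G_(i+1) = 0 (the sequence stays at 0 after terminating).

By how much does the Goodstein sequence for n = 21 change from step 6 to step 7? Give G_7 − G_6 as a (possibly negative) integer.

i=0: 21 = 4·5 + 1 (b=5); 5→6: 4·6 + 1 = 25; 25−1 = 24
i=1: 24 = 4·6 (b=6); 6→7: 4·7 = 28; 28−1 = 27
i=2: 27 = 3·7 + 6 (b=7); 7→8: 3·8 + 6 = 30; 30−1 = 29
i=3: 29 = 3·8 + 5 (b=8); 8→9: 3·9 + 5 = 32; 32−1 = 31
i=4: 31 = 3·9 + 4 (b=9); 9→10: 3·10 + 4 = 34; 34−1 = 33
i=5: 33 = 3·10 + 3 (b=10); 10→11: 3·11 + 3 = 36; 36−1 = 35
i=6: 35 = 3·11 + 2 (b=11); 11→12: 3·12 + 2 = 38; 38−1 = 37

2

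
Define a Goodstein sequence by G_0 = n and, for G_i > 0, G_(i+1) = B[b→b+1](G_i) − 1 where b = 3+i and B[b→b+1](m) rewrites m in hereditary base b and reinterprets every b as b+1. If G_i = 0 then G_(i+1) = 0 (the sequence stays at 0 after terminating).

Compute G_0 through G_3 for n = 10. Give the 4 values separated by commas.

10, 16, 24, 27

step 0: 10 = 3^2 + 1; sub 4 for 3: 4^2 + 1; = 17; G_1 = 17−1 = 16
step 1: 16 = 4^2; sub 5 for 4: 5^2; = 25; G_2 = 25−1 = 24
step 2: 24 = 4·5 + 4; sub 6 for 5: 4·6 + 4; = 28; G_3 = 28−1 = 27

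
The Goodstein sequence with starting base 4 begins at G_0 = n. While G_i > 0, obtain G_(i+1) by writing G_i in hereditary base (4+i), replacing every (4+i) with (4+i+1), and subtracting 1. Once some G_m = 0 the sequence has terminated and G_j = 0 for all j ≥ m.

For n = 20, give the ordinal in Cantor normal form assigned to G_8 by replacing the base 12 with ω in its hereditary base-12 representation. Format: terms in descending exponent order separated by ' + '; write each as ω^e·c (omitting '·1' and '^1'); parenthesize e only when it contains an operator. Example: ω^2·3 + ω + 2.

20 —HB4→ 4^2 + 4 —bump→ 5^2 + 5 = 30 —(−1)→ 29
29 —HB5→ 5^2 + 4 —bump→ 6^2 + 4 = 40 —(−1)→ 39
39 —HB6→ 6^2 + 3 —bump→ 7^2 + 3 = 52 —(−1)→ 51
51 —HB7→ 7^2 + 2 —bump→ 8^2 + 2 = 66 —(−1)→ 65
65 —HB8→ 8^2 + 1 —bump→ 9^2 + 1 = 82 —(−1)→ 81
81 —HB9→ 9^2 —bump→ 10^2 = 100 —(−1)→ 99
99 —HB10→ 9·10 + 9 —bump→ 9·11 + 9 = 108 —(−1)→ 107
107 —HB11→ 9·11 + 8 —bump→ 9·12 + 8 = 116 —(−1)→ 115
115 —HB12→ 9·12 + 7 —bump→ 9·13 + 7 = 124 —(−1)→ 123

ω·9 + 7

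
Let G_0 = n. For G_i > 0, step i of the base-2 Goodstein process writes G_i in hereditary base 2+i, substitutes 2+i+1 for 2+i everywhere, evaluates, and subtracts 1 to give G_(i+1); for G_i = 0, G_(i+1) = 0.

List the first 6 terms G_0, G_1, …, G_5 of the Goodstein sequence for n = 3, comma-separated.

3, 3, 3, 2, 1, 0

(0) 3|_2 = 2 + 1 ↦ 3 + 1|_3 = 4 ⇒ 3
(1) 3|_3 = 3 ↦ 4|_4 = 4 ⇒ 3
(2) 3|_4 = 3 ↦ 3|_5 = 3 ⇒ 2
(3) 2|_5 = 2 ↦ 2|_6 = 2 ⇒ 1
(4) 1|_6 = 1 ↦ 1|_7 = 1 ⇒ 0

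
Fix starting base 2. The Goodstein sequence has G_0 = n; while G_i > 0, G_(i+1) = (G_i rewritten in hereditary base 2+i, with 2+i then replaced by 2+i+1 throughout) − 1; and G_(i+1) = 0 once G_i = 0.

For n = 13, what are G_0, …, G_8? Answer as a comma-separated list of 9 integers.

G_0=13  [base 2] 2^(2 + 1) + 2^2 + 1  →[2↦3]→  3^(3 + 1) + 3^3 + 1 = 109  −1 ⇒ G_1=108
G_1=108  [base 3] 3^(3 + 1) + 3^3  →[3↦4]→  4^(4 + 1) + 4^4 = 1280  −1 ⇒ G_2=1279
G_2=1279  [base 4] 4^(4 + 1) + 3·4^3 + 3·4^2 + 3·4 + 3  →[4↦5]→  5^(5 + 1) + 3·5^3 + 3·5^2 + 3·5 + 3 = 16093  −1 ⇒ G_3=16092
G_3=16092  [base 5] 5^(5 + 1) + 3·5^3 + 3·5^2 + 3·5 + 2  →[5↦6]→  6^(6 + 1) + 3·6^3 + 3·6^2 + 3·6 + 2 = 280712  −1 ⇒ G_4=280711
G_4=280711  [base 6] 6^(6 + 1) + 3·6^3 + 3·6^2 + 3·6 + 1  →[6↦7]→  7^(7 + 1) + 3·7^3 + 3·7^2 + 3·7 + 1 = 5765999  −1 ⇒ G_5=5765998
G_5=5765998  [base 7] 7^(7 + 1) + 3·7^3 + 3·7^2 + 3·7  →[7↦8]→  8^(8 + 1) + 3·8^3 + 3·8^2 + 3·8 = 134219480  −1 ⇒ G_6=134219479
G_6=134219479  [base 8] 8^(8 + 1) + 3·8^3 + 3·8^2 + 2·8 + 7  →[8↦9]→  9^(9 + 1) + 3·9^3 + 3·9^2 + 2·9 + 7 = 3486786856  −1 ⇒ G_7=3486786855
G_7=3486786855  [base 9] 9^(9 + 1) + 3·9^3 + 3·9^2 + 2·9 + 6  →[9↦10]→  10^(10 + 1) + 3·10^3 + 3·10^2 + 2·10 + 6 = 100000003326  −1 ⇒ G_8=100000003325

13, 108, 1279, 16092, 280711, 5765998, 134219479, 3486786855, 100000003325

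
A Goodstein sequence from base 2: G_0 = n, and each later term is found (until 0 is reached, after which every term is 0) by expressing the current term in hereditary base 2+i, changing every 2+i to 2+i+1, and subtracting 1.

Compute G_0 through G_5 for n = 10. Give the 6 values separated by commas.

step 0: 10 = 2^(2 + 1) + 2; sub 3 for 2: 3^(3 + 1) + 3; = 84; G_1 = 84−1 = 83
step 1: 83 = 3^(3 + 1) + 2; sub 4 for 3: 4^(4 + 1) + 2; = 1026; G_2 = 1026−1 = 1025
step 2: 1025 = 4^(4 + 1) + 1; sub 5 for 4: 5^(5 + 1) + 1; = 15626; G_3 = 15626−1 = 15625
step 3: 15625 = 5^(5 + 1); sub 6 for 5: 6^(6 + 1); = 279936; G_4 = 279936−1 = 279935
step 4: 279935 = 5·6^6 + 5·6^5 + 5·6^4 + 5·6^3 + 5·6^2 + 5·6 + 5; sub 7 for 6: 5·7^7 + 5·7^5 + 5·7^4 + 5·7^3 + 5·7^2 + 5·7 + 5; = 4215755; G_5 = 4215755−1 = 4215754

10, 83, 1025, 15625, 279935, 4215754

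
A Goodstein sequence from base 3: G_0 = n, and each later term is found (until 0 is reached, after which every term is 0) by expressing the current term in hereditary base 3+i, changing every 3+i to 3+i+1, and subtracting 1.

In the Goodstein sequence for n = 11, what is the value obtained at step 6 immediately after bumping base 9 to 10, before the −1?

52

base 3: 11 = 3^2 + 2; at 4: 4^2 + 2 = 18; next = 17
base 4: 17 = 4^2 + 1; at 5: 5^2 + 1 = 26; next = 25
base 5: 25 = 5^2; at 6: 6^2 = 36; next = 35
base 6: 35 = 5·6 + 5; at 7: 5·7 + 5 = 40; next = 39
base 7: 39 = 5·7 + 4; at 8: 5·8 + 4 = 44; next = 43
base 8: 43 = 5·8 + 3; at 9: 5·9 + 3 = 48; next = 47
base 9: 47 = 5·9 + 2; at 10: 5·10 + 2 = 52; next = 51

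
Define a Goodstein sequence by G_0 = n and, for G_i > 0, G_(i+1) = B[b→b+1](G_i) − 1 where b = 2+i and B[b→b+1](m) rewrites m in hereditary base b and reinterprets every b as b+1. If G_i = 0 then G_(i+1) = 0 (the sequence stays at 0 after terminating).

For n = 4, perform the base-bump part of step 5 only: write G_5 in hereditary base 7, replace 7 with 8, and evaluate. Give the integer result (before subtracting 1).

4 —HB2→ 2^2 —bump→ 3^3 = 27 —(−1)→ 26
26 —HB3→ 2·3^2 + 2·3 + 2 —bump→ 2·4^2 + 2·4 + 2 = 42 —(−1)→ 41
41 —HB4→ 2·4^2 + 2·4 + 1 —bump→ 2·5^2 + 2·5 + 1 = 61 —(−1)→ 60
60 —HB5→ 2·5^2 + 2·5 —bump→ 2·6^2 + 2·6 = 84 —(−1)→ 83
83 —HB6→ 2·6^2 + 6 + 5 —bump→ 2·7^2 + 7 + 5 = 110 —(−1)→ 109
109 —HB7→ 2·7^2 + 7 + 4 —bump→ 2·8^2 + 8 + 4 = 140 —(−1)→ 139

140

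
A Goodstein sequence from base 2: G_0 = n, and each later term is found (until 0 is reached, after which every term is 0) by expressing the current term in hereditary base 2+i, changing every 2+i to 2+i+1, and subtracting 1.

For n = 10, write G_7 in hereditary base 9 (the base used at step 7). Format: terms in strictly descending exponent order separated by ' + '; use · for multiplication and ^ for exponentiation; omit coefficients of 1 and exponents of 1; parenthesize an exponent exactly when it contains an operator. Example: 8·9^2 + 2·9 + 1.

base 2: 10 = 2^(2 + 1) + 2; at 3: 3^(3 + 1) + 3 = 84; next = 83
base 3: 83 = 3^(3 + 1) + 2; at 4: 4^(4 + 1) + 2 = 1026; next = 1025
base 4: 1025 = 4^(4 + 1) + 1; at 5: 5^(5 + 1) + 1 = 15626; next = 15625
base 5: 15625 = 5^(5 + 1); at 6: 6^(6 + 1) = 279936; next = 279935
base 6: 279935 = 5·6^6 + 5·6^5 + 5·6^4 + 5·6^3 + 5·6^2 + 5·6 + 5; at 7: 5·7^7 + 5·7^5 + 5·7^4 + 5·7^3 + 5·7^2 + 5·7 + 5 = 4215755; next = 4215754
base 7: 4215754 = 5·7^7 + 5·7^5 + 5·7^4 + 5·7^3 + 5·7^2 + 5·7 + 4; at 8: 5·8^8 + 5·8^5 + 5·8^4 + 5·8^3 + 5·8^2 + 5·8 + 4 = 84073324; next = 84073323
base 8: 84073323 = 5·8^8 + 5·8^5 + 5·8^4 + 5·8^3 + 5·8^2 + 5·8 + 3; at 9: 5·9^9 + 5·9^5 + 5·9^4 + 5·9^3 + 5·9^2 + 5·9 + 3 = 1937434593; next = 1937434592
base 9: 1937434592 = 5·9^9 + 5·9^5 + 5·9^4 + 5·9^3 + 5·9^2 + 5·9 + 2; at 10: 5·10^10 + 5·10^5 + 5·10^4 + 5·10^3 + 5·10^2 + 5·10 + 2 = 50000555552; next = 50000555551

5·9^9 + 5·9^5 + 5·9^4 + 5·9^3 + 5·9^2 + 5·9 + 2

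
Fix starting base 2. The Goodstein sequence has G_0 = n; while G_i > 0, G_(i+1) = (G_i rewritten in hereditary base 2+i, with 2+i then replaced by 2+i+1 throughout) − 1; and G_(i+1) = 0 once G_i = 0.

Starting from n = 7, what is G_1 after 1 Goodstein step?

30

base 2: 7 = 2^2 + 2 + 1; at 3: 3^3 + 3 + 1 = 31; next = 30
base 3: 30 = 3^3 + 3; at 4: 4^4 + 4 = 260; next = 259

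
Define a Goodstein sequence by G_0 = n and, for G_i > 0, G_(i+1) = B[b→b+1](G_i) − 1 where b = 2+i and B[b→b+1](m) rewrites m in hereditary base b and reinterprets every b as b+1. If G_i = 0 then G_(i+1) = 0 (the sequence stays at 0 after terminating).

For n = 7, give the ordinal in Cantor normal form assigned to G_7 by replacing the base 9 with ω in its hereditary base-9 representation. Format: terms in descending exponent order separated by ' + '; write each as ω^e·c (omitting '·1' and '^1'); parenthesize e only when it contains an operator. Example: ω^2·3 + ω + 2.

(0) 7|_2 = 2^2 + 2 + 1 ↦ 3^3 + 3 + 1|_3 = 31 ⇒ 30
(1) 30|_3 = 3^3 + 3 ↦ 4^4 + 4|_4 = 260 ⇒ 259
(2) 259|_4 = 4^4 + 3 ↦ 5^5 + 3|_5 = 3128 ⇒ 3127
(3) 3127|_5 = 5^5 + 2 ↦ 6^6 + 2|_6 = 46658 ⇒ 46657
(4) 46657|_6 = 6^6 + 1 ↦ 7^7 + 1|_7 = 823544 ⇒ 823543
(5) 823543|_7 = 7^7 ↦ 8^8|_8 = 16777216 ⇒ 16777215
(6) 16777215|_8 = 7·8^7 + 7·8^6 + 7·8^5 + 7·8^4 + 7·8^3 + 7·8^2 + 7·8 + 7 ↦ 7·9^7 + 7·9^6 + 7·9^5 + 7·9^4 + 7·9^3 + 7·9^2 + 7·9 + 7|_9 = 37665880 ⇒ 37665879
(7) 37665879|_9 = 7·9^7 + 7·9^6 + 7·9^5 + 7·9^4 + 7·9^3 + 7·9^2 + 7·9 + 6 ↦ 7·10^7 + 7·10^6 + 7·10^5 + 7·10^4 + 7·10^3 + 7·10^2 + 7·10 + 6|_10 = 77777776 ⇒ 77777775

ω^7·7 + ω^6·7 + ω^5·7 + ω^4·7 + ω^3·7 + ω^2·7 + ω·7 + 6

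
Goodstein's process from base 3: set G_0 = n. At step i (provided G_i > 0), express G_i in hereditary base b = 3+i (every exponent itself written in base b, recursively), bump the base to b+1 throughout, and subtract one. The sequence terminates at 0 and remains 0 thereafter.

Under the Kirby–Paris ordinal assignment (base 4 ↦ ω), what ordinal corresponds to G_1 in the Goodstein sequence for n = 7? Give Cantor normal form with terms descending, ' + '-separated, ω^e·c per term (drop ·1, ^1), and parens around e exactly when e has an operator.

G_0 = 7. HB_3(7) = 2·3 + 1. Bump = 9. G_1 = 8.
G_1 = 8. HB_4(8) = 2·4. Bump = 10. G_2 = 9.

ω·2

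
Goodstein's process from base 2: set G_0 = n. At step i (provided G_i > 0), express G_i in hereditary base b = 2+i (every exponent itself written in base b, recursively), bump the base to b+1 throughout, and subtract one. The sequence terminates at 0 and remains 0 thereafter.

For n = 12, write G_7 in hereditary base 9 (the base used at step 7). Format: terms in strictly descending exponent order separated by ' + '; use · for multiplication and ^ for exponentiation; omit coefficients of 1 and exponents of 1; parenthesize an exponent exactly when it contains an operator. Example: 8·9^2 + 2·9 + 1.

9^(9 + 1) + 2·9^2 + 9 + 2

[0] 12 ≡ 2^(2 + 1) + 2^2 (base 2). Lift 3: 108. −1: 107.
[1] 107 ≡ 3^(3 + 1) + 2·3^2 + 2·3 + 2 (base 3). Lift 4: 1066. −1: 1065.
[2] 1065 ≡ 4^(4 + 1) + 2·4^2 + 2·4 + 1 (base 4). Lift 5: 15686. −1: 15685.
[3] 15685 ≡ 5^(5 + 1) + 2·5^2 + 2·5 (base 5). Lift 6: 280020. −1: 280019.
[4] 280019 ≡ 6^(6 + 1) + 2·6^2 + 6 + 5 (base 6). Lift 7: 5764911. −1: 5764910.
[5] 5764910 ≡ 7^(7 + 1) + 2·7^2 + 7 + 4 (base 7). Lift 8: 134217868. −1: 134217867.
[6] 134217867 ≡ 8^(8 + 1) + 2·8^2 + 8 + 3 (base 8). Lift 9: 3486784575. −1: 3486784574.
[7] 3486784574 ≡ 9^(9 + 1) + 2·9^2 + 9 + 2 (base 9). Lift 10: 100000000212. −1: 100000000211.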